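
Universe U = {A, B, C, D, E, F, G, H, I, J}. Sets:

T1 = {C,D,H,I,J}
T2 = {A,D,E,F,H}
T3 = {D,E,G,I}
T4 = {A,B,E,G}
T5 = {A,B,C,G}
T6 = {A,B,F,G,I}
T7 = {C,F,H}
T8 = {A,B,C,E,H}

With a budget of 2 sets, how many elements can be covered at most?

9

Choosing T1, T4 covers {A, B, C, D, E, G, H, I, J} — 9 elements.
No choice of 2 sets does better; here F is left uncovered.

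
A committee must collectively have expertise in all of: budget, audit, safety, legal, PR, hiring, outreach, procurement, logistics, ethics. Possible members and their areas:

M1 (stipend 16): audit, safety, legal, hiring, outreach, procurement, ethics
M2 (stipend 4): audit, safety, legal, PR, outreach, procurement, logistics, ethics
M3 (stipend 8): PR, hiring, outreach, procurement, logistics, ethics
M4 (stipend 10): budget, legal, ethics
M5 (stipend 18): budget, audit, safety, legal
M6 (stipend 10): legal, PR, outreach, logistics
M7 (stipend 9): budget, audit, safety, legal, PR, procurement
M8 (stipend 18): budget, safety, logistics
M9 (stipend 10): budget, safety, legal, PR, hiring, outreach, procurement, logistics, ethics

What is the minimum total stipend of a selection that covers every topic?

M2, M9 cover every topic at stipend 4 + 10 = 14.
Any cover uses at least 2 members; among all covering selections none totals below 14.

14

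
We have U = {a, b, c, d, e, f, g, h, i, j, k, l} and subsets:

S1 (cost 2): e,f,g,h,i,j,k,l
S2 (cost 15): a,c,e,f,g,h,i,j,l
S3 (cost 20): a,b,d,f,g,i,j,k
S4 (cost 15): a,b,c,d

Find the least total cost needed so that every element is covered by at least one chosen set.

17

S1, S4 cover every element at cost 2 + 15 = 17.
Any cover uses at least 2 sets; among all covering selections none totals below 17.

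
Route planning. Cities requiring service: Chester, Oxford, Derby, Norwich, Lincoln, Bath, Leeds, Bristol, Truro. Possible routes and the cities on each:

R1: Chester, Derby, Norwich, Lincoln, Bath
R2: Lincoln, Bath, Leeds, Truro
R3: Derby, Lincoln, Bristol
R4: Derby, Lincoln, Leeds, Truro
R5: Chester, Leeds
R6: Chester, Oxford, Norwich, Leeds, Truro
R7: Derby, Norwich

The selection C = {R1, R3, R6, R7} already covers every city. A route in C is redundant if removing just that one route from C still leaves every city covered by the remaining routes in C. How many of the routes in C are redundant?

Drop R1: Bath uncovered — not redundant.
Drop R3: Bristol uncovered — not redundant.
Drop R6: Oxford, Leeds, Truro uncovered — not redundant.
Drop R7: the rest still cover every city — redundant.
1 redundant: R7.

1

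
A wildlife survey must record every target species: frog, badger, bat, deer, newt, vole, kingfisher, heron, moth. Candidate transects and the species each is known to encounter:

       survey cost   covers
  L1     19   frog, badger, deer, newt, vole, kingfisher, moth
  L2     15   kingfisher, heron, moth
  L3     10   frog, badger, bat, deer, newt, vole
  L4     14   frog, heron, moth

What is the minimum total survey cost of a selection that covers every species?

L2, L3 cover every species at survey cost 15 + 10 = 25.
Any cover uses at least 2 transects; among all covering selections none totals below 25.

25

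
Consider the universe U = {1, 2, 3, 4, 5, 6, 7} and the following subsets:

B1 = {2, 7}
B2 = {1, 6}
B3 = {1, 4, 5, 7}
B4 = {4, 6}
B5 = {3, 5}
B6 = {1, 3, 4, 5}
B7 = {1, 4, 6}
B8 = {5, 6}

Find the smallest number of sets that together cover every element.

3

B1, B2, B6 together cover {1, 2, 3, 4, 5, 6, 7} — every element.
No 2 of the 8 sets cover everything (all 28 pairs fall short), so 3 is minimum.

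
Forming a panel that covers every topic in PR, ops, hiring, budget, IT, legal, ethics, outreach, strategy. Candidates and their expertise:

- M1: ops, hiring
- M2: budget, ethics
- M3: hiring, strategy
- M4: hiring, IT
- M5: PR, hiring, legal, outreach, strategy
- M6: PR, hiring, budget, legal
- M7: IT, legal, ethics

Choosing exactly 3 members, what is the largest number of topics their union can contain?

8

Choosing M1, M2, M5 covers {PR, ops, hiring, budget, legal, ethics, outreach, strategy} — 8 topics.
No choice of 3 members does better; here IT is left uncovered.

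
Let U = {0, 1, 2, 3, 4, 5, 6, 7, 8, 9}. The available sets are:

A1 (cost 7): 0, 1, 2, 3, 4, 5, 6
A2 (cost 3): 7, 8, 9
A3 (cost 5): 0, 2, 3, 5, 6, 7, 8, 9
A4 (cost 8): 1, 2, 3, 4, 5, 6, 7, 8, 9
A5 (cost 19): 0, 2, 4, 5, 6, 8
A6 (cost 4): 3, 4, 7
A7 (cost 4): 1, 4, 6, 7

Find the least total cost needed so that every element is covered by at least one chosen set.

9

A3, A7 cover every element at cost 5 + 4 = 9.
Any cover uses at least 2 sets; among all covering selections none totals below 9.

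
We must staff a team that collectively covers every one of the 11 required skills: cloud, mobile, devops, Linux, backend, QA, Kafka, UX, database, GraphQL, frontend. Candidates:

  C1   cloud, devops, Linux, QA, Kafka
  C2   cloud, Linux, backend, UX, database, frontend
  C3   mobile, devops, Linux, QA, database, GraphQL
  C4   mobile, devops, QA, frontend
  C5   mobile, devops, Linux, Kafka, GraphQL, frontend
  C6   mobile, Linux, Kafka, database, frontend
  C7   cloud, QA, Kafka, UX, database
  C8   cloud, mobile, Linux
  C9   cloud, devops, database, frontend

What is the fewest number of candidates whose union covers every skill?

3

C1, C2, C3 together cover {cloud, mobile, devops, Linux, backend, QA, Kafka, UX, database, GraphQL, frontend} — every skill.
No 2 of the 9 candidates cover everything (all 36 pairs fall short), so 3 is minimum.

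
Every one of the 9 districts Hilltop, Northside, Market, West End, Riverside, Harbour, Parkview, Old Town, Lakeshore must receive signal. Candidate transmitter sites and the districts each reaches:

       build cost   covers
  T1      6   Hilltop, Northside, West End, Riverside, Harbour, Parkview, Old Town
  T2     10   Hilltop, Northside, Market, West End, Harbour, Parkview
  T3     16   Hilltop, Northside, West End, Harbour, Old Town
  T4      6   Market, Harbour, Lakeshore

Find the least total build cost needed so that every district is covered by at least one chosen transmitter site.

T1, T4 cover every district at build cost 6 + 6 = 12.
Any cover uses at least 2 transmitter sites; among all covering selections none totals below 12.

12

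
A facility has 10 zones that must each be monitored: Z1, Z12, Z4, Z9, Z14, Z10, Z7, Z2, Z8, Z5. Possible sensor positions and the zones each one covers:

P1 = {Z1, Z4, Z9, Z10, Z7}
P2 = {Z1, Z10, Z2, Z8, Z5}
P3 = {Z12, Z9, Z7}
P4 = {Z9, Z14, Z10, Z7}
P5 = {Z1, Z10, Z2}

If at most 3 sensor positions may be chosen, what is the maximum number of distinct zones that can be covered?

Choosing P1, P2, P3 covers {Z1, Z12, Z4, Z9, Z10, Z7, Z2, Z8, Z5} — 9 zones.
No choice of 3 sensor positions does better; here Z14 is left uncovered.

9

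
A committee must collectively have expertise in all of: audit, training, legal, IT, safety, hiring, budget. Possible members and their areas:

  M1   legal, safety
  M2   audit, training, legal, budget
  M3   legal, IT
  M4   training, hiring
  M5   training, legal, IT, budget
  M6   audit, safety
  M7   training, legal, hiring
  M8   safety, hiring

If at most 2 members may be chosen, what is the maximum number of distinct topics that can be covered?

Choosing M2, M8 covers {audit, training, legal, safety, hiring, budget} — 6 topics.
No choice of 2 members does better; here IT is left uncovered.

6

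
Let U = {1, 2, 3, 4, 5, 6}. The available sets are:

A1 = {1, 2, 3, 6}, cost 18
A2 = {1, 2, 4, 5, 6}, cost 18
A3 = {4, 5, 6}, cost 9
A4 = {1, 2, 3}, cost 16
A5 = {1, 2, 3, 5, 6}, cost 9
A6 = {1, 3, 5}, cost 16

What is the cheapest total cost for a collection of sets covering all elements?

A3, A5 cover every element at cost 9 + 9 = 18.
Any cover uses at least 2 sets; among all covering selections none totals below 18.

18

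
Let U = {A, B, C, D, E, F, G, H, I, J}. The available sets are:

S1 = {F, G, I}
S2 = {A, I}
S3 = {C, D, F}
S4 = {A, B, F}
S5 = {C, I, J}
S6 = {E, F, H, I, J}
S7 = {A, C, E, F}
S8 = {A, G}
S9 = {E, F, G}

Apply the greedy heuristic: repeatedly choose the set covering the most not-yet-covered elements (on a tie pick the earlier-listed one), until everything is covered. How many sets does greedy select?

4

Pick 1: S6 covers 5 new elements (E, F, H, I, J).
Pick 2: S3 covers 2 new elements (C, D).
Pick 3: S4 covers 2 new elements (A, B).
Pick 4: S1 covers 1 new elements (G).
Greedy uses 4 sets.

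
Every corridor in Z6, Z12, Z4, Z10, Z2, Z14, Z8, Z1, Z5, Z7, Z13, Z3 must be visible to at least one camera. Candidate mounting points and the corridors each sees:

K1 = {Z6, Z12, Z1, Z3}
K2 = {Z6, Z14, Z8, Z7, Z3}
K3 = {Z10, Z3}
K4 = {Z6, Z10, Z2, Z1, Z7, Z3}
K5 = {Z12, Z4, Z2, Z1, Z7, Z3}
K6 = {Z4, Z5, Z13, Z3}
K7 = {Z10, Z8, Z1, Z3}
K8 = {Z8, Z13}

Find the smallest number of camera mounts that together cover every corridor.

K1, K2, K4, K6 together cover {Z6, Z12, Z4, Z10, Z2, Z14, Z8, Z1, Z5, Z7, Z13, Z3} — every corridor.
No 3 of the 8 camera mounts cover everything (all 56 triples fall short), so 4 is minimum.

4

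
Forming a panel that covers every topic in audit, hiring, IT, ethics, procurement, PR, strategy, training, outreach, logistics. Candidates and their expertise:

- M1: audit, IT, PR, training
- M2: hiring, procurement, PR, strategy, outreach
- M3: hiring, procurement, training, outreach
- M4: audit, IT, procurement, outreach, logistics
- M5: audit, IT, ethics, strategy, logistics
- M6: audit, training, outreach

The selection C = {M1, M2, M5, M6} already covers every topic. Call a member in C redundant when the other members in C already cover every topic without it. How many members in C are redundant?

2

Drop M1: the rest still cover every topic — redundant.
Drop M2: hiring, procurement uncovered — not redundant.
Drop M5: ethics, logistics uncovered — not redundant.
Drop M6: the rest still cover every topic — redundant.
2 redundant: M1, M6.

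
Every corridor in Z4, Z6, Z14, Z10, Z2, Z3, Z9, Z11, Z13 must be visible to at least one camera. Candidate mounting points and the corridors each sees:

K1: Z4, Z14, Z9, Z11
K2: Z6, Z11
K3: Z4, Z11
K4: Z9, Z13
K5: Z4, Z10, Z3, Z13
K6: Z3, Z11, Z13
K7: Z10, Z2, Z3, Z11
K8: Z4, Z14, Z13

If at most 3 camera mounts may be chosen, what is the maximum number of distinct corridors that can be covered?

Choosing K1, K2, K5 covers {Z4, Z6, Z14, Z10, Z3, Z9, Z11, Z13} — 8 corridors.
No choice of 3 camera mounts does better; here Z2 is left uncovered.

8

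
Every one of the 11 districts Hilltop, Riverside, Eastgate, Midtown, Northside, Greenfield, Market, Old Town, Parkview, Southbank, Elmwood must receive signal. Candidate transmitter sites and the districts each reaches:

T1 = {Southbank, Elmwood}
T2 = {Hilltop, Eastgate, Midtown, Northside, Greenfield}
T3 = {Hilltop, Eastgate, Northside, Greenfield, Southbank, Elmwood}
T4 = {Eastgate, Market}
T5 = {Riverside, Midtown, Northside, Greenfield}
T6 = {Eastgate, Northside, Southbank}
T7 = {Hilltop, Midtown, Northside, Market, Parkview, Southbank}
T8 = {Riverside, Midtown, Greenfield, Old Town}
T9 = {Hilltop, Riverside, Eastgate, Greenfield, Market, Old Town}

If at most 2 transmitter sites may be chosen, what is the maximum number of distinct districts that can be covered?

Choosing T7, T9 covers {Hilltop, Riverside, Eastgate, Midtown, Northside, Greenfield, Market, Old Town, Parkview, Southbank} — 10 districts.
No choice of 2 transmitter sites does better; here Elmwood is left uncovered.

10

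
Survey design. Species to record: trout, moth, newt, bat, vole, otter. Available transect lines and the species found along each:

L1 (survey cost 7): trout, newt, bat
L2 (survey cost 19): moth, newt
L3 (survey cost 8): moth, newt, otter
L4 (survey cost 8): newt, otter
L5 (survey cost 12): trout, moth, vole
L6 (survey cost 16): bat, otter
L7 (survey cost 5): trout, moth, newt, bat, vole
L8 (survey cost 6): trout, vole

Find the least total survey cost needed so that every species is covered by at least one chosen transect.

13

L3, L7 cover every species at survey cost 8 + 5 = 13.
Any cover uses at least 2 transects; among all covering selections none totals below 13.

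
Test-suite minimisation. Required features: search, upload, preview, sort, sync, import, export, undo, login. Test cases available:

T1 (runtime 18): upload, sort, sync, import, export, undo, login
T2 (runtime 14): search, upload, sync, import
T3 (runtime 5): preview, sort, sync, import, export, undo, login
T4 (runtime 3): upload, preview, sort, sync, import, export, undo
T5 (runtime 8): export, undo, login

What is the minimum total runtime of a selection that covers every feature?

T2, T3 cover every feature at runtime 14 + 5 = 19.
Any cover uses at least 2 test cases; among all covering selections none totals below 19.
Greedy by coverage-per-runtime would pick T4, T3, T2 for 22 — worse than the optimum 19.

19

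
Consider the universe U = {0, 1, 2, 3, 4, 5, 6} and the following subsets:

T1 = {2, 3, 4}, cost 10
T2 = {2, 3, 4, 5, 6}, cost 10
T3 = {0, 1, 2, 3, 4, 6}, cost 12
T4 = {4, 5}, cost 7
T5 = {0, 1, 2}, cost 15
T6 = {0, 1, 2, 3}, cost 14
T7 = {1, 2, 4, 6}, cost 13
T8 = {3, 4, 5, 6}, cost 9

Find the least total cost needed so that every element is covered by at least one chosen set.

T3, T4 cover every element at cost 12 + 7 = 19.
Any cover uses at least 2 sets; among all covering selections none totals below 19.
Greedy by coverage-per-cost would pick T2, T3 for 22 — worse than the optimum 19.

19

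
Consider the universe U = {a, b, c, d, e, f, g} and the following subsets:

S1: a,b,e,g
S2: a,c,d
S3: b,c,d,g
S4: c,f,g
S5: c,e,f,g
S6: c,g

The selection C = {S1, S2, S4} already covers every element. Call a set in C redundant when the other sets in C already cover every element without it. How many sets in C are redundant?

0

Drop S1: b, e uncovered — not redundant.
Drop S2: d uncovered — not redundant.
Drop S4: f uncovered — not redundant.
None of the sets in C is redundant.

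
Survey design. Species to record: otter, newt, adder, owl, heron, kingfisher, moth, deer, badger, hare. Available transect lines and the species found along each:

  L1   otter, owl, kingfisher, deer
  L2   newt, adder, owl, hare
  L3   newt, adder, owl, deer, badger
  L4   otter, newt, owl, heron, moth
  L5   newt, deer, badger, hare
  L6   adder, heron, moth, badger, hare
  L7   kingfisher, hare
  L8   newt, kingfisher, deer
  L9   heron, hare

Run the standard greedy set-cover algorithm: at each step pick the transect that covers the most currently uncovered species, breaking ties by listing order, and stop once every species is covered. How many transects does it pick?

Pick 1: L3 covers 5 new species (newt, adder, owl, deer, badger).
Pick 2: L4 covers 3 new species (otter, heron, moth).
Pick 3: L7 covers 2 new species (kingfisher, hare).
Greedy uses 3 transects.

3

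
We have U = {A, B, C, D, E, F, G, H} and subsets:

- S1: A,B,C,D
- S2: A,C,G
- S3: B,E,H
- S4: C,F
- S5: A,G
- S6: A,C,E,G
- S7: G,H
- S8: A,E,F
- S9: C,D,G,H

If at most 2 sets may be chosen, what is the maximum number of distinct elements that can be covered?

Choosing S8, S9 covers {A, C, D, E, F, G, H} — 7 elements.
No choice of 2 sets does better; here B is left uncovered.

7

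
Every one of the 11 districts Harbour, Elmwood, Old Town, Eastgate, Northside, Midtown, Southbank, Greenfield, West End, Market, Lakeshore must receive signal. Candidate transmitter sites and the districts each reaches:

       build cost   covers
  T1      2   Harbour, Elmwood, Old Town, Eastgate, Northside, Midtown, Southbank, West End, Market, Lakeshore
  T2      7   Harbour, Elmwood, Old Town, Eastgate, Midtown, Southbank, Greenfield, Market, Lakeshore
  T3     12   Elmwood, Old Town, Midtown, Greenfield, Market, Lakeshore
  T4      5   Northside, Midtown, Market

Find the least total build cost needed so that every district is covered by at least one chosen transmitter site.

T1, T2 cover every district at build cost 2 + 7 = 9.
Any cover uses at least 2 transmitter sites; among all covering selections none totals below 9.

9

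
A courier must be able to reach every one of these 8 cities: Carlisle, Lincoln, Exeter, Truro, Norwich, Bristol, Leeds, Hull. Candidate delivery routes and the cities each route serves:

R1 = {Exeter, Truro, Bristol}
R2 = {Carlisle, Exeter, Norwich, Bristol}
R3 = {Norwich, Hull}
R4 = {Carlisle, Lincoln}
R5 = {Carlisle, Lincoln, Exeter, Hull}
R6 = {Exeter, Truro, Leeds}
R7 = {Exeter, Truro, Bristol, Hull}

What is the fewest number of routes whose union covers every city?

3

R2, R5, R6 together cover {Carlisle, Lincoln, Exeter, Truro, Norwich, Bristol, Leeds, Hull} — every city.
No 2 of the 7 routes cover everything (all 21 pairs fall short), so 3 is minimum.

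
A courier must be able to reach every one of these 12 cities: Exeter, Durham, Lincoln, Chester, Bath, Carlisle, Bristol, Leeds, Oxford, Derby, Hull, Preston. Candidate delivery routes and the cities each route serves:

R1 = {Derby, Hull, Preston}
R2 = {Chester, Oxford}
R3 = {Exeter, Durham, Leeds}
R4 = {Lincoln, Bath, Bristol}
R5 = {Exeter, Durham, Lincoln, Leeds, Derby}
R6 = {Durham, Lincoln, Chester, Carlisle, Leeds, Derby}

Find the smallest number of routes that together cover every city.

R1, R2, R3, R4, R6 together cover {Exeter, Durham, Lincoln, Chester, Bath, Carlisle, Bristol, Leeds, Oxford, Derby, Hull, Preston} — every city.
No 4 of the 6 routes cover everything (all 15 size-4 selections fall short), so 5 is minimum.

5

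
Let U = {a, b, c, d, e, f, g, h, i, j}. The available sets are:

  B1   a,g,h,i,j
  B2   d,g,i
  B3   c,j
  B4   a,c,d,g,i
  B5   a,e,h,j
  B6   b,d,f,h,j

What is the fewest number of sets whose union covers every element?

3

B4, B5, B6 together cover {a, b, c, d, e, f, g, h, i, j} — every element.
No 2 of the 6 sets cover everything (all 15 pairs fall short), so 3 is minimum.
Greedy (largest uncovered first) would take B1, B6, B3, B5 — 4 sets — but 3 suffice.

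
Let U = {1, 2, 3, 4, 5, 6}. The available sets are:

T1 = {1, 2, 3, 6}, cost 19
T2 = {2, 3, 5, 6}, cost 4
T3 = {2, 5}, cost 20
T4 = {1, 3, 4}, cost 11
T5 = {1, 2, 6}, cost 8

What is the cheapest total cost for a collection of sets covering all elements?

T2, T4 cover every element at cost 4 + 11 = 15.
Any cover uses at least 2 sets; among all covering selections none totals below 15.

15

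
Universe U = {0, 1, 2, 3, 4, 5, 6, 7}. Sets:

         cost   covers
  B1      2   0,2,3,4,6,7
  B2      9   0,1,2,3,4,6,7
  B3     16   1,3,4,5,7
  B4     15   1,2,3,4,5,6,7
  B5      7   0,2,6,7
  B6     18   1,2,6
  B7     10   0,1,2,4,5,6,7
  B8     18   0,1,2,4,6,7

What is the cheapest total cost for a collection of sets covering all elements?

12

B1, B7 cover every element at cost 2 + 10 = 12.
Any cover uses at least 2 sets; among all covering selections none totals below 12.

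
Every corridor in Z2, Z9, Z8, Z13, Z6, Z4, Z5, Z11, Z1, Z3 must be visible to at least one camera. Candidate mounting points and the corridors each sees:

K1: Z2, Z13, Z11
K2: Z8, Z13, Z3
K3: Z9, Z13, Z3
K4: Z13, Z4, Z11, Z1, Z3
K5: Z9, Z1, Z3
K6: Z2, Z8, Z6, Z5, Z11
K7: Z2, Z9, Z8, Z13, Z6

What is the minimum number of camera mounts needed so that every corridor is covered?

3

K3, K4, K6 together cover {Z2, Z9, Z8, Z13, Z6, Z4, Z5, Z11, Z1, Z3} — every corridor.
No 2 of the 7 camera mounts cover everything (all 21 pairs fall short), so 3 is minimum.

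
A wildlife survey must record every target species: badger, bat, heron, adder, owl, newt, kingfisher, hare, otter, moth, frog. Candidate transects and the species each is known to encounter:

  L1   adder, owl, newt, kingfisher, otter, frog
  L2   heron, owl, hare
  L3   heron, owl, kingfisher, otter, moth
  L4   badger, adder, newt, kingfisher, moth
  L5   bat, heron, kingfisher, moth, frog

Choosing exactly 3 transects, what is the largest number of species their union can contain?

10

Choosing L1, L2, L4 covers {badger, heron, adder, owl, newt, kingfisher, hare, otter, moth, frog} — 10 species.
No choice of 3 transects does better; here bat is left uncovered.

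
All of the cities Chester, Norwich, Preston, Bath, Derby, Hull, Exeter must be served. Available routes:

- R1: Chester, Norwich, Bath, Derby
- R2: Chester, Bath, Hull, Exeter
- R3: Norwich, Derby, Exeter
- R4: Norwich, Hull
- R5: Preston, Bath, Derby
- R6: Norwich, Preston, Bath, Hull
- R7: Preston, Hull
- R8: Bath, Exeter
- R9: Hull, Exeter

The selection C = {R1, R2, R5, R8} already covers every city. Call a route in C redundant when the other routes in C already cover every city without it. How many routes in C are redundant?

1

Drop R1: Norwich uncovered — not redundant.
Drop R2: Hull uncovered — not redundant.
Drop R5: Preston uncovered — not redundant.
Drop R8: the rest still cover every city — redundant.
1 redundant: R8.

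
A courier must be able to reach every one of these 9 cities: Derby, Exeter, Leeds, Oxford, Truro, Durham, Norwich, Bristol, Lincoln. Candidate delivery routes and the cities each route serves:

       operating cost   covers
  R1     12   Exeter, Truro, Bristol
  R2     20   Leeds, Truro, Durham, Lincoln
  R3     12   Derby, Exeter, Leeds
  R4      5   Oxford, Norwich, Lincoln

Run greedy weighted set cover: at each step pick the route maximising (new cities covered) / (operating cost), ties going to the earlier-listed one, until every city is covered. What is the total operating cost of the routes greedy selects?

49

Pick 1: R4 adds 3 new (Oxford, Norwich, Lincoln) at operating cost 5 (ratio 3/5).
Pick 2: R1 adds 3 new (Exeter, Truro, Bristol) at operating cost 12 (ratio 3/12).
Pick 3: R3 adds 2 new (Derby, Leeds) at operating cost 12 (ratio 2/12).
Pick 4: R2 adds 1 new (Durham) at operating cost 20 (ratio 1/20).
Greedy total operating cost: 5 + 12 + 12 + 20 = 49.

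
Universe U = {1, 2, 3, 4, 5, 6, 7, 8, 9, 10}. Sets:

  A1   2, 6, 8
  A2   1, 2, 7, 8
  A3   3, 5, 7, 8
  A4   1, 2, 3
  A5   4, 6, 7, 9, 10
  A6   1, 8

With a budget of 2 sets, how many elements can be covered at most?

8

Choosing A2, A5 covers {1, 2, 4, 6, 7, 8, 9, 10} — 8 elements.
No choice of 2 sets does better; here 3, 5 are left uncovered.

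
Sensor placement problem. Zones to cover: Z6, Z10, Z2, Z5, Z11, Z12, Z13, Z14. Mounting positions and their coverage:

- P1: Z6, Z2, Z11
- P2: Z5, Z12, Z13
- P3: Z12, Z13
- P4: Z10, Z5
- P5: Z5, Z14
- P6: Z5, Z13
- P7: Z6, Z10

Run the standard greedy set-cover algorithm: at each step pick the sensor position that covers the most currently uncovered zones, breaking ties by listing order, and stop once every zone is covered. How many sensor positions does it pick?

4

Pick 1: P1 covers 3 new zones (Z6, Z2, Z11).
Pick 2: P2 covers 3 new zones (Z5, Z12, Z13).
Pick 3: P4 covers 1 new zones (Z10).
Pick 4: P5 covers 1 new zones (Z14).
Greedy uses 4 sensor positions.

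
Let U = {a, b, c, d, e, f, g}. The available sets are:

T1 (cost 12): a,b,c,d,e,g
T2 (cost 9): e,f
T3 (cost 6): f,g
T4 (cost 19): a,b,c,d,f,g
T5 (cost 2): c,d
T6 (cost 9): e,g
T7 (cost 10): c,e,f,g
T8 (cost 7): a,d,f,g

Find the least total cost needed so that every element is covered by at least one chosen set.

18

T1, T3 cover every element at cost 12 + 6 = 18.
Any cover uses at least 2 sets; among all covering selections none totals below 18.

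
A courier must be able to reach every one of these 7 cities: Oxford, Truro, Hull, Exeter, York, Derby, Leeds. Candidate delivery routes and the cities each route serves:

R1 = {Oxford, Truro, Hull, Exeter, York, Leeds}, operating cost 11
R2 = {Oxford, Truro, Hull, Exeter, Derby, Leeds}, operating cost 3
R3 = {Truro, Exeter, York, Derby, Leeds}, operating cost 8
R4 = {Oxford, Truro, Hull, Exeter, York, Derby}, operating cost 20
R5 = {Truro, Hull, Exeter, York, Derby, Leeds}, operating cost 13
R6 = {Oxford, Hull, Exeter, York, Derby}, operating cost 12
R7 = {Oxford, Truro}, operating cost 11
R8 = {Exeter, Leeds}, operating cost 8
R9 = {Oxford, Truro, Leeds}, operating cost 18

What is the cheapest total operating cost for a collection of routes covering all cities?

R2, R3 cover every city at operating cost 3 + 8 = 11.
Any cover uses at least 2 routes; among all covering selections none totals below 11.

11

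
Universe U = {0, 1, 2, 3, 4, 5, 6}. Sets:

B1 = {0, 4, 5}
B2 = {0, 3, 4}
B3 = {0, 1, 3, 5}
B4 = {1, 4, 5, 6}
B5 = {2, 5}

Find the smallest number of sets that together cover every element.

B2, B4, B5 together cover {0, 1, 2, 3, 4, 5, 6} — every element.
No 2 of the 5 sets cover everything (all 10 pairs fall short), so 3 is minimum.

3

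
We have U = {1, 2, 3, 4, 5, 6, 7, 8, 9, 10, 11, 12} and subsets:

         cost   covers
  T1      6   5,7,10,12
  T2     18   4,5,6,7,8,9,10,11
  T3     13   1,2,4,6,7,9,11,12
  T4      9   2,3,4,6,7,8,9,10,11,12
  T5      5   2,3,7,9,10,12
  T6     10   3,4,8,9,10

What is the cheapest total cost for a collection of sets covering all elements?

28

T1, T3, T4 cover every element at cost 6 + 13 + 9 = 28.
Any cover uses at least 3 sets; among all covering selections none totals below 28.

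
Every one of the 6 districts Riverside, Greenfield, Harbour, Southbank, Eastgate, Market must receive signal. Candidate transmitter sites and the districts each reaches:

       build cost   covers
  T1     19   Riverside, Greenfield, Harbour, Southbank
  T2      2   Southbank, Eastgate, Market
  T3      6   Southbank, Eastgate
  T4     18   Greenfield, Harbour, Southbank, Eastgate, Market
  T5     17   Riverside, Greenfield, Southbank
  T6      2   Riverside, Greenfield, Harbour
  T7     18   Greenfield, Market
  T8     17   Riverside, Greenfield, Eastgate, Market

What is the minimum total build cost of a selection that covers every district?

4

T2, T6 cover every district at build cost 2 + 2 = 4.
Any cover uses at least 2 transmitter sites; among all covering selections none totals below 4.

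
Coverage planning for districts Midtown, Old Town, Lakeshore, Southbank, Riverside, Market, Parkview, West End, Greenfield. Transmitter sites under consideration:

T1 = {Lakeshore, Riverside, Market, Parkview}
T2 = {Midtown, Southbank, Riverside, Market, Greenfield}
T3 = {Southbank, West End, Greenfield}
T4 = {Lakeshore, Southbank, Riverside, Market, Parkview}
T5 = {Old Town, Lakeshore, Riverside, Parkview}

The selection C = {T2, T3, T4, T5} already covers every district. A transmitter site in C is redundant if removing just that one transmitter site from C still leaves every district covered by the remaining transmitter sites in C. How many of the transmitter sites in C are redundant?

Drop T2: Midtown uncovered — not redundant.
Drop T3: West End uncovered — not redundant.
Drop T4: the rest still cover every district — redundant.
Drop T5: Old Town uncovered — not redundant.
1 redundant: T4.

1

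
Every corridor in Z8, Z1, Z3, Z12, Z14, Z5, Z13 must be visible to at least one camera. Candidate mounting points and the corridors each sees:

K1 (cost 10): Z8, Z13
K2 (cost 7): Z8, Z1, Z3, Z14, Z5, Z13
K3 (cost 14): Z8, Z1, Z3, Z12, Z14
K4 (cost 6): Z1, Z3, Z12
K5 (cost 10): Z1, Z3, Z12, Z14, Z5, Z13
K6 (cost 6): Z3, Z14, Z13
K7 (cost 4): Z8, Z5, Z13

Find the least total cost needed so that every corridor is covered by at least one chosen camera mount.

13

K2, K4 cover every corridor at cost 7 + 6 = 13.
Any cover uses at least 2 camera mounts; among all covering selections none totals below 13.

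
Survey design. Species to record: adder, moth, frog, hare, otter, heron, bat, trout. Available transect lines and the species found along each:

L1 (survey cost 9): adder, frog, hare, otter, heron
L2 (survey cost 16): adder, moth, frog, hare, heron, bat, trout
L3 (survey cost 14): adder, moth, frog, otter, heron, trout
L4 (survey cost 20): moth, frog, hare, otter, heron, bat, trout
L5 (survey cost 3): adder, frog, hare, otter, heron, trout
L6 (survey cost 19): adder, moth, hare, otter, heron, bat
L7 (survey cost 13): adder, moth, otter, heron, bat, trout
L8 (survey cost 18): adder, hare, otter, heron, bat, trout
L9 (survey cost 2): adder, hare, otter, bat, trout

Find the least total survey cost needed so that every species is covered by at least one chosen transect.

16

L3, L9 cover every species at survey cost 14 + 2 = 16.
Any cover uses at least 2 transects; among all covering selections none totals below 16.
Greedy by coverage-per-survey cost would pick L9, L5, L7 for 18 — worse than the optimum 16.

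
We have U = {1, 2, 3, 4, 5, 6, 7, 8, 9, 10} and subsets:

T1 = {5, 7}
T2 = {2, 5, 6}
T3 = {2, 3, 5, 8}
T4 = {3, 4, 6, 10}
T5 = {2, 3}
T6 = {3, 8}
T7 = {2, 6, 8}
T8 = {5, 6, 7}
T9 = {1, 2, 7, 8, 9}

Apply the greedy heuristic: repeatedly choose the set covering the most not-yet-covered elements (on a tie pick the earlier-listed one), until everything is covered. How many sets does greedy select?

3

Pick 1: T9 covers 5 new elements (1, 2, 7, 8, 9).
Pick 2: T4 covers 4 new elements (3, 4, 6, 10).
Pick 3: T1 covers 1 new elements (5).
Greedy uses 3 sets.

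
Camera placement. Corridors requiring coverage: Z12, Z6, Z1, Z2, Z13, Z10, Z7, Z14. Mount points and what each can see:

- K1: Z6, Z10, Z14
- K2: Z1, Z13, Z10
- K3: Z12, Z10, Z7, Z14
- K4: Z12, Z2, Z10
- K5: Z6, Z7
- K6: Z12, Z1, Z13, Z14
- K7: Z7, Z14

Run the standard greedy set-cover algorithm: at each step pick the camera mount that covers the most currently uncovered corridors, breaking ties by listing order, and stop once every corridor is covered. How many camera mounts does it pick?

4

Pick 1: K3 covers 4 new corridors (Z12, Z10, Z7, Z14).
Pick 2: K2 covers 2 new corridors (Z1, Z13).
Pick 3: K1 covers 1 new corridors (Z6).
Pick 4: K4 covers 1 new corridors (Z2).
Greedy uses 4 camera mounts. (The true minimum is 3.)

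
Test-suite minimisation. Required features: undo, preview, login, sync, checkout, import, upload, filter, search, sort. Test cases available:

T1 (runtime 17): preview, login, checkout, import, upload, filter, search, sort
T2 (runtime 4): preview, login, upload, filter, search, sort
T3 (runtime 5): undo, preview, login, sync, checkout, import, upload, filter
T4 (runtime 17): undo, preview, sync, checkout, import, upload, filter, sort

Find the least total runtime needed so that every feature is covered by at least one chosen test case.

T2, T3 cover every feature at runtime 4 + 5 = 9.
Any cover uses at least 2 test cases; among all covering selections none totals below 9.

9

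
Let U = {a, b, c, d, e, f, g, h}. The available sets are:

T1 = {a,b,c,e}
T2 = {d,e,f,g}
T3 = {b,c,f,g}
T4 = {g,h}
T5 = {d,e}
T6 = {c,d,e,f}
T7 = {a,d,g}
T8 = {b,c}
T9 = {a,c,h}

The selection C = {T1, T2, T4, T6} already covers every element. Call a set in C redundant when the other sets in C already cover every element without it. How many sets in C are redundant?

2

Drop T1: a, b uncovered — not redundant.
Drop T2: the rest still cover every element — redundant.
Drop T4: h uncovered — not redundant.
Drop T6: the rest still cover every element — redundant.
2 redundant: T2, T6.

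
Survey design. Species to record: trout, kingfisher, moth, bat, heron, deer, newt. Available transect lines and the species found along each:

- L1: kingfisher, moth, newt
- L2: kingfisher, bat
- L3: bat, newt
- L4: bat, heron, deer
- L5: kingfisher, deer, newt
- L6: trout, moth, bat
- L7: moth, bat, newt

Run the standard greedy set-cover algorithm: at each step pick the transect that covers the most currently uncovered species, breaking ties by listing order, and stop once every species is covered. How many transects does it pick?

Pick 1: L1 covers 3 new species (kingfisher, moth, newt).
Pick 2: L4 covers 3 new species (bat, heron, deer).
Pick 3: L6 covers 1 new species (trout).
Greedy uses 3 transects.

3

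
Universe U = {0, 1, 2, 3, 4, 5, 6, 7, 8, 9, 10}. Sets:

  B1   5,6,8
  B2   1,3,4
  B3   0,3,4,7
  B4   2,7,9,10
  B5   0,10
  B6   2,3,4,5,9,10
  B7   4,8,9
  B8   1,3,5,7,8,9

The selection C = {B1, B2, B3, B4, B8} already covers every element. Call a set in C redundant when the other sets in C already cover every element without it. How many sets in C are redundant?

Drop B1: 6 uncovered — not redundant.
Drop B2: the rest still cover every element — redundant.
Drop B3: 0 uncovered — not redundant.
Drop B4: 2, 10 uncovered — not redundant.
Drop B8: the rest still cover every element — redundant.
2 redundant: B2, B8.

2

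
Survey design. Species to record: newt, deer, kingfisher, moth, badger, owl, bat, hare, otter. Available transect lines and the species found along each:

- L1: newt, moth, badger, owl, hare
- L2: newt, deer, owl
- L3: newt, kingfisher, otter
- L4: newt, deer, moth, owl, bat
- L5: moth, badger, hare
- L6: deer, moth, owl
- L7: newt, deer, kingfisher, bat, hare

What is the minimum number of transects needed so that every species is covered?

L1, L3, L4 together cover {newt, deer, kingfisher, moth, badger, owl, bat, hare, otter} — every species.
No 2 of the 7 transects cover everything (all 21 pairs fall short), so 3 is minimum.

3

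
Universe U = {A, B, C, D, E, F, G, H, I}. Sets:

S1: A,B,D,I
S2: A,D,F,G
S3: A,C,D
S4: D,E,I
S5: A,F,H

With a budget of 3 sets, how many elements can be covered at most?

Choosing S1, S2, S3 covers {A, B, C, D, F, G, I} — 7 elements.
No choice of 3 sets does better; here E, H are left uncovered.

7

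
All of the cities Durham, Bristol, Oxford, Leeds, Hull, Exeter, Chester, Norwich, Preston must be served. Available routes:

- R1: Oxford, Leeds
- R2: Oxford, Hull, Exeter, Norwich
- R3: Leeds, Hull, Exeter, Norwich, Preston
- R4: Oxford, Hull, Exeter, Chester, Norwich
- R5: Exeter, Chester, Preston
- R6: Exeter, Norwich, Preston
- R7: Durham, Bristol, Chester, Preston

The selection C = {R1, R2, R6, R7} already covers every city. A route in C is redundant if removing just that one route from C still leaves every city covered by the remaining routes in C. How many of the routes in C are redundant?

1

Drop R1: Leeds uncovered — not redundant.
Drop R2: Hull uncovered — not redundant.
Drop R6: the rest still cover every city — redundant.
Drop R7: Durham, Bristol, Chester uncovered — not redundant.
1 redundant: R6.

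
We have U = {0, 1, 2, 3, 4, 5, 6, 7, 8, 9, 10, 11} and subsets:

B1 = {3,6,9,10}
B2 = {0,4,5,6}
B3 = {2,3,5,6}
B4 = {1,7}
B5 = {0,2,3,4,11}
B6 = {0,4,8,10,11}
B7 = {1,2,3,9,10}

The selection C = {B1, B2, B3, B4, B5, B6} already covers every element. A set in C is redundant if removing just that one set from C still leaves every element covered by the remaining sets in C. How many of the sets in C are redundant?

3

Drop B1: 9 uncovered — not redundant.
Drop B2: the rest still cover every element — redundant.
Drop B3: the rest still cover every element — redundant.
Drop B4: 1, 7 uncovered — not redundant.
Drop B5: the rest still cover every element — redundant.
Drop B6: 8 uncovered — not redundant.
3 redundant: B2, B3, B5.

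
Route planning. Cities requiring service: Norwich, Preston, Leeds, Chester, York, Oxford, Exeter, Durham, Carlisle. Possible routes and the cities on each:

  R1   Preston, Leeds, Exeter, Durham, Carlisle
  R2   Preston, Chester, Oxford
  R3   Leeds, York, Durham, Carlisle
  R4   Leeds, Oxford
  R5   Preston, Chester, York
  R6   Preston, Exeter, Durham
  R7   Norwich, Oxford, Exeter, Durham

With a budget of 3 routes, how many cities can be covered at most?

Choosing R1, R5, R7 covers {Norwich, Preston, Leeds, Chester, York, Oxford, Exeter, Durham, Carlisle} — 9 cities.
That is all 9 cities.

9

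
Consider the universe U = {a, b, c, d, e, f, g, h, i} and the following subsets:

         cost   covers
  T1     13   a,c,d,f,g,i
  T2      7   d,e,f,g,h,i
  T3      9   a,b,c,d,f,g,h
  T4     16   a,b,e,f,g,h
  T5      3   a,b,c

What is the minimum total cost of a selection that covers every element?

T2, T5 cover every element at cost 7 + 3 = 10.
Any cover uses at least 2 sets; among all covering selections none totals below 10.

10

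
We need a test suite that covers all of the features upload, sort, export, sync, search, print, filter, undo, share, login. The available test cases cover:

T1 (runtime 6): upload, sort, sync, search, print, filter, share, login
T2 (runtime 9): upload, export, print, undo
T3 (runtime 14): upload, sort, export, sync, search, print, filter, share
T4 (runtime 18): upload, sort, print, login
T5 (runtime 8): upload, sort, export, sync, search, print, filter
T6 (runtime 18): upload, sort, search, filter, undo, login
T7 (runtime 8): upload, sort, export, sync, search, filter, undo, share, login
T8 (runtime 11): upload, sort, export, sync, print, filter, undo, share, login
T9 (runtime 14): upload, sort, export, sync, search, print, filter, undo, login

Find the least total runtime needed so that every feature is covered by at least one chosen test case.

T1, T7 cover every feature at runtime 6 + 8 = 14.
Any cover uses at least 2 test cases; among all covering selections none totals below 14.

14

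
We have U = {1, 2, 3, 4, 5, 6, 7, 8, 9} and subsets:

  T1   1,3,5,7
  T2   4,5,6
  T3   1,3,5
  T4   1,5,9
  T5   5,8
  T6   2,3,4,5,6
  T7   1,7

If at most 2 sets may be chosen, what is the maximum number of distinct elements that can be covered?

7

Choosing T1, T6 covers {1, 2, 3, 4, 5, 6, 7} — 7 elements.
No choice of 2 sets does better; here 8, 9 are left uncovered.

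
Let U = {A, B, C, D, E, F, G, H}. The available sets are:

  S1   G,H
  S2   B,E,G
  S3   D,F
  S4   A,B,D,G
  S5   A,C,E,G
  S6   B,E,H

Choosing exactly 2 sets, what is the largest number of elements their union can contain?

6

Choosing S3, S5 covers {A, C, D, E, F, G} — 6 elements.
No choice of 2 sets does better; here B, H are left uncovered.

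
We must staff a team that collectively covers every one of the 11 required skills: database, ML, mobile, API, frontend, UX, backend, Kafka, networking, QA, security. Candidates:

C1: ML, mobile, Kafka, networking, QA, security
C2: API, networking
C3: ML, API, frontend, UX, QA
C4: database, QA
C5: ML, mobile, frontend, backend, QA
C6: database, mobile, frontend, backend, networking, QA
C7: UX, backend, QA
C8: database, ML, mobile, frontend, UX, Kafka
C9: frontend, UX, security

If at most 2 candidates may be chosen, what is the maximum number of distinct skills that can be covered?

Choosing C1, C3 covers {ML, mobile, API, frontend, UX, Kafka, networking, QA, security} — 9 skills.
No choice of 2 candidates does better; here database, backend are left uncovered.

9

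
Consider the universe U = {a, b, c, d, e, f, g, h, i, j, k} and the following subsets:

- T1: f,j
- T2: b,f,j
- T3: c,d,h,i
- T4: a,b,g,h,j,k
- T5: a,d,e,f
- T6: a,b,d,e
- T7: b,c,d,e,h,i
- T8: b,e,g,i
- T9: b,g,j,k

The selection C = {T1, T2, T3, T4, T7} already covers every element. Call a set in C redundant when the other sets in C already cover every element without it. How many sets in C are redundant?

3

Drop T1: the rest still cover every element — redundant.
Drop T2: the rest still cover every element — redundant.
Drop T3: the rest still cover every element — redundant.
Drop T4: a, g, k uncovered — not redundant.
Drop T7: e uncovered — not redundant.
3 redundant: T1, T2, T3.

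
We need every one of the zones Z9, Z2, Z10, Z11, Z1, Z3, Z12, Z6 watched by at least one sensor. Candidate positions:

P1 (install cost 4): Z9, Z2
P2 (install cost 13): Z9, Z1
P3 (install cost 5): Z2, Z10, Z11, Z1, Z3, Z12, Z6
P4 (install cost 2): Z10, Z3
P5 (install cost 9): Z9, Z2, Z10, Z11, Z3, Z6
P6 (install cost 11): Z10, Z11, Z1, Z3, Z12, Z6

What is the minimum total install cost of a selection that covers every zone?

P1, P3 cover every zone at install cost 4 + 5 = 9.
Any cover uses at least 2 sensor positions; among all covering selections none totals below 9.

9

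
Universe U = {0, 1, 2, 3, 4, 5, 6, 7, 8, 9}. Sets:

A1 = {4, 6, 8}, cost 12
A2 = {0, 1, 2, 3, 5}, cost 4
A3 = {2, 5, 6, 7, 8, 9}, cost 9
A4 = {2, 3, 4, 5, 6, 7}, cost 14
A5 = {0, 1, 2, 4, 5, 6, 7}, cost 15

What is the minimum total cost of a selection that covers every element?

25

A1, A2, A3 cover every element at cost 12 + 4 + 9 = 25.
Any cover uses at least 3 sets; among all covering selections none totals below 25.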